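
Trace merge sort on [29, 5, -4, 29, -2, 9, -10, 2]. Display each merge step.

Divide and conquer:
  Merge [29] + [5] -> [5, 29]
  Merge [-4] + [29] -> [-4, 29]
  Merge [5, 29] + [-4, 29] -> [-4, 5, 29, 29]
  Merge [-2] + [9] -> [-2, 9]
  Merge [-10] + [2] -> [-10, 2]
  Merge [-2, 9] + [-10, 2] -> [-10, -2, 2, 9]
  Merge [-4, 5, 29, 29] + [-10, -2, 2, 9] -> [-10, -4, -2, 2, 5, 9, 29, 29]


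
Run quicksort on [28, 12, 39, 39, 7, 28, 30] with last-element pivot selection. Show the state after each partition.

Partition 1: pivot=30 at index 4 -> [28, 12, 7, 28, 30, 39, 39]
Partition 2: pivot=28 at index 3 -> [28, 12, 7, 28, 30, 39, 39]
Partition 3: pivot=7 at index 0 -> [7, 12, 28, 28, 30, 39, 39]
Partition 4: pivot=28 at index 2 -> [7, 12, 28, 28, 30, 39, 39]
Partition 5: pivot=39 at index 6 -> [7, 12, 28, 28, 30, 39, 39]


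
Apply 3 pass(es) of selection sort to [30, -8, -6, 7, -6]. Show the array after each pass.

Pass 1: Select minimum -8 at index 1, swap -> [-8, 30, -6, 7, -6]
Pass 2: Select minimum -6 at index 2, swap -> [-8, -6, 30, 7, -6]
Pass 3: Select minimum -6 at index 4, swap -> [-8, -6, -6, 7, 30]


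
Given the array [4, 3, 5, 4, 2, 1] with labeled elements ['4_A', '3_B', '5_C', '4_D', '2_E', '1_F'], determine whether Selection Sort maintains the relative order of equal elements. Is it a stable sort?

Trace Selection Sort on the labeled array (the key is the number; the letter only tracks identity):
  Pass 1: minimum of unsorted part is 1_F at index 5; swap it with 4_A at index 0 -> [1_F, 3_B, 5_C, 4_D, 2_E, 4_A]
  Pass 2: minimum of unsorted part is 2_E at index 4; swap it with 3_B at index 1 -> [1_F, 2_E, 5_C, 4_D, 3_B, 4_A]
  Pass 3: minimum of unsorted part is 3_B at index 4; swap it with 5_C at index 2 -> [1_F, 2_E, 3_B, 4_D, 5_C, 4_A]
  Pass 4: minimum 4_D is already at index 3; no swap -> [1_F, 2_E, 3_B, 4_D, 5_C, 4_A]
  Pass 5: minimum of unsorted part is 4_A at index 5; swap it with 5_C at index 4 -> [1_F, 2_E, 3_B, 4_D, 4_A, 5_C]
Final order: [1_F, 2_E, 3_B, 4_D, 4_A, 5_C]
Equal keys:
  value 4: originally 4_A, 4_D; after sorting 4_D, 4_A -> order changed
Equal keys were reordered, so Selection Sort is not stable: the long-range swap that moves the minimum into place can carry an element past an equal key. (One such input is enough; an unstable sort may happen to preserve order on other inputs, but it gives no guarantee.)
Answer: Not stable


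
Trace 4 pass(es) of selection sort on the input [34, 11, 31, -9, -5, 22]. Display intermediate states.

Pass 1: Select minimum -9 at index 3, swap -> [-9, 11, 31, 34, -5, 22]
Pass 2: Select minimum -5 at index 4, swap -> [-9, -5, 31, 34, 11, 22]
Pass 3: Select minimum 11 at index 4, swap -> [-9, -5, 11, 34, 31, 22]
Pass 4: Select minimum 22 at index 5, swap -> [-9, -5, 11, 22, 31, 34]


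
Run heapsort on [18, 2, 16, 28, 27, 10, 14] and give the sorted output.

Build heap: [28, 27, 16, 2, 18, 10, 14]
Extract 28: [27, 18, 16, 2, 14, 10, 28]
Extract 27: [18, 14, 16, 2, 10, 27, 28]
Extract 18: [16, 14, 10, 2, 18, 27, 28]
Extract 16: [14, 2, 10, 16, 18, 27, 28]
Extract 14: [10, 2, 14, 16, 18, 27, 28]
Extract 10: [2, 10, 14, 16, 18, 27, 28]


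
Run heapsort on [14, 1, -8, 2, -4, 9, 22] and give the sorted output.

Build heap: [22, 2, 14, 1, -4, 9, -8]
Extract 22: [14, 2, 9, 1, -4, -8, 22]
Extract 14: [9, 2, -8, 1, -4, 14, 22]
Extract 9: [2, 1, -8, -4, 9, 14, 22]
Extract 2: [1, -4, -8, 2, 9, 14, 22]
Extract 1: [-4, -8, 1, 2, 9, 14, 22]
Extract -4: [-8, -4, 1, 2, 9, 14, 22]


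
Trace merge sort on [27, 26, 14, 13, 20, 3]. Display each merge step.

Divide and conquer:
  Merge [26] + [14] -> [14, 26]
  Merge [27] + [14, 26] -> [14, 26, 27]
  Merge [20] + [3] -> [3, 20]
  Merge [13] + [3, 20] -> [3, 13, 20]
  Merge [14, 26, 27] + [3, 13, 20] -> [3, 13, 14, 20, 26, 27]


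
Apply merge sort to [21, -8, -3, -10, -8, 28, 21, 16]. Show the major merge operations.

Divide and conquer:
  Merge [21] + [-8] -> [-8, 21]
  Merge [-3] + [-10] -> [-10, -3]
  Merge [-8, 21] + [-10, -3] -> [-10, -8, -3, 21]
  Merge [-8] + [28] -> [-8, 28]
  Merge [21] + [16] -> [16, 21]
  Merge [-8, 28] + [16, 21] -> [-8, 16, 21, 28]
  Merge [-10, -8, -3, 21] + [-8, 16, 21, 28] -> [-10, -8, -8, -3, 16, 21, 21, 28]


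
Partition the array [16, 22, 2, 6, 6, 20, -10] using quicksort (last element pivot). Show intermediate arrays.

Partition 1: pivot=-10 at index 0 -> [-10, 22, 2, 6, 6, 20, 16]
Partition 2: pivot=16 at index 4 -> [-10, 2, 6, 6, 16, 20, 22]
Partition 3: pivot=6 at index 3 -> [-10, 2, 6, 6, 16, 20, 22]
Partition 4: pivot=6 at index 2 -> [-10, 2, 6, 6, 16, 20, 22]
Partition 5: pivot=22 at index 6 -> [-10, 2, 6, 6, 16, 20, 22]


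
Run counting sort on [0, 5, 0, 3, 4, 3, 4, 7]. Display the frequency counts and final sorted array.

Count array: [2, 0, 0, 2, 2, 1, 0, 1]
(count[i] = number of elements equal to i)
Cumulative count: [2, 2, 2, 4, 6, 7, 7, 8]
Sorted: [0, 0, 3, 3, 4, 4, 5, 7]


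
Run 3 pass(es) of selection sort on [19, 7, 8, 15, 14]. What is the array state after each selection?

Pass 1: Select minimum 7 at index 1, swap -> [7, 19, 8, 15, 14]
Pass 2: Select minimum 8 at index 2, swap -> [7, 8, 19, 15, 14]
Pass 3: Select minimum 14 at index 4, swap -> [7, 8, 14, 15, 19]


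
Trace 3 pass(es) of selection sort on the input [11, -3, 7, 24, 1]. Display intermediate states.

Pass 1: Select minimum -3 at index 1, swap -> [-3, 11, 7, 24, 1]
Pass 2: Select minimum 1 at index 4, swap -> [-3, 1, 7, 24, 11]
Pass 3: Select minimum 7 at index 2, swap -> [-3, 1, 7, 24, 11]


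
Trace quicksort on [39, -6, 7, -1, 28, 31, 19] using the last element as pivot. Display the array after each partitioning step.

Partition 1: pivot=19 at index 3 -> [-6, 7, -1, 19, 28, 31, 39]
Partition 2: pivot=-1 at index 1 -> [-6, -1, 7, 19, 28, 31, 39]
Partition 3: pivot=39 at index 6 -> [-6, -1, 7, 19, 28, 31, 39]
Partition 4: pivot=31 at index 5 -> [-6, -1, 7, 19, 28, 31, 39]


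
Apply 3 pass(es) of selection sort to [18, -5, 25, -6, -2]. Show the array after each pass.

Pass 1: Select minimum -6 at index 3, swap -> [-6, -5, 25, 18, -2]
Pass 2: Select minimum -5 at index 1, swap -> [-6, -5, 25, 18, -2]
Pass 3: Select minimum -2 at index 4, swap -> [-6, -5, -2, 18, 25]


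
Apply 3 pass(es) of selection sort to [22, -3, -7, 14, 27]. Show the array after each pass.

Pass 1: Select minimum -7 at index 2, swap -> [-7, -3, 22, 14, 27]
Pass 2: Select minimum -3 at index 1, swap -> [-7, -3, 22, 14, 27]
Pass 3: Select minimum 14 at index 3, swap -> [-7, -3, 14, 22, 27]


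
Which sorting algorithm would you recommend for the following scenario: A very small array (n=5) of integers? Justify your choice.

Best choice: Insertion sort
Reason: For tiny inputs the O(n^2) overhead is negligible and insertion sort has minimal constant factors


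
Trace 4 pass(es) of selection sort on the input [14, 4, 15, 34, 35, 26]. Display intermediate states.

Pass 1: Select minimum 4 at index 1, swap -> [4, 14, 15, 34, 35, 26]
Pass 2: Select minimum 14 at index 1, swap -> [4, 14, 15, 34, 35, 26]
Pass 3: Select minimum 15 at index 2, swap -> [4, 14, 15, 34, 35, 26]
Pass 4: Select minimum 26 at index 5, swap -> [4, 14, 15, 26, 35, 34]


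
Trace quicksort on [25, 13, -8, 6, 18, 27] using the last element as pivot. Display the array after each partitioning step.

Partition 1: pivot=27 at index 5 -> [25, 13, -8, 6, 18, 27]
Partition 2: pivot=18 at index 3 -> [13, -8, 6, 18, 25, 27]
Partition 3: pivot=6 at index 1 -> [-8, 6, 13, 18, 25, 27]


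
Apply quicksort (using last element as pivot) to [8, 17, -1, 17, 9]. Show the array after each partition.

Partition 1: pivot=9 at index 2 -> [8, -1, 9, 17, 17]
Partition 2: pivot=-1 at index 0 -> [-1, 8, 9, 17, 17]
Partition 3: pivot=17 at index 4 -> [-1, 8, 9, 17, 17]


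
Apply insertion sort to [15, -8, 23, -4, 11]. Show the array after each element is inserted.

First element 15 is already 'sorted'
Insert -8: shifted 1 elements -> [-8, 15, 23, -4, 11]
Insert 23: shifted 0 elements -> [-8, 15, 23, -4, 11]
Insert -4: shifted 2 elements -> [-8, -4, 15, 23, 11]
Insert 11: shifted 2 elements -> [-8, -4, 11, 15, 23]


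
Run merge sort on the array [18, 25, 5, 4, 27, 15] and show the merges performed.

Divide and conquer:
  Merge [25] + [5] -> [5, 25]
  Merge [18] + [5, 25] -> [5, 18, 25]
  Merge [27] + [15] -> [15, 27]
  Merge [4] + [15, 27] -> [4, 15, 27]
  Merge [5, 18, 25] + [4, 15, 27] -> [4, 5, 15, 18, 25, 27]


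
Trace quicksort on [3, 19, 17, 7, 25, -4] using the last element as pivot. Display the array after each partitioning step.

Partition 1: pivot=-4 at index 0 -> [-4, 19, 17, 7, 25, 3]
Partition 2: pivot=3 at index 1 -> [-4, 3, 17, 7, 25, 19]
Partition 3: pivot=19 at index 4 -> [-4, 3, 17, 7, 19, 25]
Partition 4: pivot=7 at index 2 -> [-4, 3, 7, 17, 19, 25]


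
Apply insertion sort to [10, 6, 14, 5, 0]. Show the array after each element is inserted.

First element 10 is already 'sorted'
Insert 6: shifted 1 elements -> [6, 10, 14, 5, 0]
Insert 14: shifted 0 elements -> [6, 10, 14, 5, 0]
Insert 5: shifted 3 elements -> [5, 6, 10, 14, 0]
Insert 0: shifted 4 elements -> [0, 5, 6, 10, 14]


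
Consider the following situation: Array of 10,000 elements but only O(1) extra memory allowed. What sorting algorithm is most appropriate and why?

Best choice: Heapsort
Reason: Heapsort rearranges the array in place using O(1) auxiliary space and still guarantees O(n log n) time; quicksort partitions in place but needs Theta(log n) stack space for recursion (O(n) in the worst case), and mergesort requires O(n) auxiliary space


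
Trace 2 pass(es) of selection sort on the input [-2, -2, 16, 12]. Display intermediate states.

Pass 1: Select minimum -2 at index 0, swap -> [-2, -2, 16, 12]
Pass 2: Select minimum -2 at index 1, swap -> [-2, -2, 16, 12]


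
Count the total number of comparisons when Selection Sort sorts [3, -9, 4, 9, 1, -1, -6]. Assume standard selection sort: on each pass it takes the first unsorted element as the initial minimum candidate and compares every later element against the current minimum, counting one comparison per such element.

Pass 1: scan indices 1..6 for the minimum = 6 comparison(s); min is -9, place at index 0 -> [-9, 3, 4, 9, 1, -1, -6]
Pass 2: scan indices 2..6 for the minimum = 5 comparison(s); min is -6, place at index 1 -> [-9, -6, 4, 9, 1, -1, 3]
Pass 3: scan indices 3..6 for the minimum = 4 comparison(s); min is -1, place at index 2 -> [-9, -6, -1, 9, 1, 4, 3]
Pass 4: scan indices 4..6 for the minimum = 3 comparison(s); min is 1, place at index 3 -> [-9, -6, -1, 1, 9, 4, 3]
Pass 5: scan indices 5..6 for the minimum = 2 comparison(s); min is 3, place at index 4 -> [-9, -6, -1, 1, 3, 4, 9]
Pass 6: scan indices 6..6 for the minimum = 1 comparison(s); min is 4, place at index 5 -> [-9, -6, -1, 1, 3, 4, 9]
Selection sort always scans the whole unsorted suffix, so the count is (n-1) + (n-2) + ... + 1 = n(n-1)/2 = 7*6/2 = 21 regardless of the input order.
Total comparisons: 6 + 5 + 4 + 3 + 2 + 1 = 21


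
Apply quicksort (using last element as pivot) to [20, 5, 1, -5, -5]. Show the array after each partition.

Partition 1: pivot=-5 at index 1 -> [-5, -5, 1, 20, 5]
Partition 2: pivot=5 at index 3 -> [-5, -5, 1, 5, 20]


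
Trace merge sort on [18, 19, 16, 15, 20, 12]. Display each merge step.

Divide and conquer:
  Merge [19] + [16] -> [16, 19]
  Merge [18] + [16, 19] -> [16, 18, 19]
  Merge [20] + [12] -> [12, 20]
  Merge [15] + [12, 20] -> [12, 15, 20]
  Merge [16, 18, 19] + [12, 15, 20] -> [12, 15, 16, 18, 19, 20]


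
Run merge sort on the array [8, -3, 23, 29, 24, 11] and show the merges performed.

Divide and conquer:
  Merge [-3] + [23] -> [-3, 23]
  Merge [8] + [-3, 23] -> [-3, 8, 23]
  Merge [24] + [11] -> [11, 24]
  Merge [29] + [11, 24] -> [11, 24, 29]
  Merge [-3, 8, 23] + [11, 24, 29] -> [-3, 8, 11, 23, 24, 29]


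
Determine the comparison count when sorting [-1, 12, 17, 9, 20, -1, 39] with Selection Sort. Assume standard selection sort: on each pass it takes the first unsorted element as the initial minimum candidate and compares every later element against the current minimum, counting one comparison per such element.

Pass 1: scan indices 1..6 for the minimum = 6 comparison(s); min is -1, place at index 0 -> [-1, 12, 17, 9, 20, -1, 39]
Pass 2: scan indices 2..6 for the minimum = 5 comparison(s); min is -1, place at index 1 -> [-1, -1, 17, 9, 20, 12, 39]
Pass 3: scan indices 3..6 for the minimum = 4 comparison(s); min is 9, place at index 2 -> [-1, -1, 9, 17, 20, 12, 39]
Pass 4: scan indices 4..6 for the minimum = 3 comparison(s); min is 12, place at index 3 -> [-1, -1, 9, 12, 20, 17, 39]
Pass 5: scan indices 5..6 for the minimum = 2 comparison(s); min is 17, place at index 4 -> [-1, -1, 9, 12, 17, 20, 39]
Pass 6: scan indices 6..6 for the minimum = 1 comparison(s); min is 20, place at index 5 -> [-1, -1, 9, 12, 17, 20, 39]
Selection sort always scans the whole unsorted suffix, so the count is (n-1) + (n-2) + ... + 1 = n(n-1)/2 = 7*6/2 = 21 regardless of the input order.
Total comparisons: 6 + 5 + 4 + 3 + 2 + 1 = 21


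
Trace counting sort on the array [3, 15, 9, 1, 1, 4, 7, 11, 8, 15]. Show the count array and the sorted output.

Count array: [0, 2, 0, 1, 1, 0, 0, 1, 1, 1, 0, 1, 0, 0, 0, 2]
(count[i] = number of elements equal to i)
Cumulative count: [0, 2, 2, 3, 4, 4, 4, 5, 6, 7, 7, 8, 8, 8, 8, 10]
Sorted: [1, 1, 3, 4, 7, 8, 9, 11, 15, 15]


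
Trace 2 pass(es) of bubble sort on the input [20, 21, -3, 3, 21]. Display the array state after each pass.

After pass 1: [20, -3, 3, 21, 21] (2 swaps)
After pass 2: [-3, 3, 20, 21, 21] (2 swaps)
Total swaps: 4


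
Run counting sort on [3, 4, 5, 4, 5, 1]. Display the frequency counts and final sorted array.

Count array: [0, 1, 0, 1, 2, 2]
(count[i] = number of elements equal to i)
Cumulative count: [0, 1, 1, 2, 4, 6]
Sorted: [1, 3, 4, 4, 5, 5]


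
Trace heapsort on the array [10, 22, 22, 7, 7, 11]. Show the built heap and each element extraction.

Build heap: [22, 10, 22, 7, 7, 11]
Extract 22: [22, 10, 11, 7, 7, 22]
Extract 22: [11, 10, 7, 7, 22, 22]
Extract 11: [10, 7, 7, 11, 22, 22]
Extract 10: [7, 7, 10, 11, 22, 22]
Extract 7: [7, 7, 10, 11, 22, 22]


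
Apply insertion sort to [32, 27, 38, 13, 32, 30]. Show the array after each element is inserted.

First element 32 is already 'sorted'
Insert 27: shifted 1 elements -> [27, 32, 38, 13, 32, 30]
Insert 38: shifted 0 elements -> [27, 32, 38, 13, 32, 30]
Insert 13: shifted 3 elements -> [13, 27, 32, 38, 32, 30]
Insert 32: shifted 1 elements -> [13, 27, 32, 32, 38, 30]
Insert 30: shifted 3 elements -> [13, 27, 30, 32, 32, 38]


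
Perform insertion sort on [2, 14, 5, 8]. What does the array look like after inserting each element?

First element 2 is already 'sorted'
Insert 14: shifted 0 elements -> [2, 14, 5, 8]
Insert 5: shifted 1 elements -> [2, 5, 14, 8]
Insert 8: shifted 1 elements -> [2, 5, 8, 14]


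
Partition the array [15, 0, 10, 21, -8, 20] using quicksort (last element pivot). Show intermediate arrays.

Partition 1: pivot=20 at index 4 -> [15, 0, 10, -8, 20, 21]
Partition 2: pivot=-8 at index 0 -> [-8, 0, 10, 15, 20, 21]
Partition 3: pivot=15 at index 3 -> [-8, 0, 10, 15, 20, 21]
Partition 4: pivot=10 at index 2 -> [-8, 0, 10, 15, 20, 21]


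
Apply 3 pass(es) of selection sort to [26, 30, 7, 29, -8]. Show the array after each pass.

Pass 1: Select minimum -8 at index 4, swap -> [-8, 30, 7, 29, 26]
Pass 2: Select minimum 7 at index 2, swap -> [-8, 7, 30, 29, 26]
Pass 3: Select minimum 26 at index 4, swap -> [-8, 7, 26, 29, 30]


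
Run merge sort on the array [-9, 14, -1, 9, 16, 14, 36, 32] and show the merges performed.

Divide and conquer:
  Merge [-9] + [14] -> [-9, 14]
  Merge [-1] + [9] -> [-1, 9]
  Merge [-9, 14] + [-1, 9] -> [-9, -1, 9, 14]
  Merge [16] + [14] -> [14, 16]
  Merge [36] + [32] -> [32, 36]
  Merge [14, 16] + [32, 36] -> [14, 16, 32, 36]
  Merge [-9, -1, 9, 14] + [14, 16, 32, 36] -> [-9, -1, 9, 14, 14, 16, 32, 36]


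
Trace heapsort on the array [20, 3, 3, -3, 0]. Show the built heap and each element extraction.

Build heap: [20, 3, 3, -3, 0]
Extract 20: [3, 0, 3, -3, 20]
Extract 3: [3, 0, -3, 3, 20]
Extract 3: [0, -3, 3, 3, 20]
Extract 0: [-3, 0, 3, 3, 20]


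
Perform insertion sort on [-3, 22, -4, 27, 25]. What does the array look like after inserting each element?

First element -3 is already 'sorted'
Insert 22: shifted 0 elements -> [-3, 22, -4, 27, 25]
Insert -4: shifted 2 elements -> [-4, -3, 22, 27, 25]
Insert 27: shifted 0 elements -> [-4, -3, 22, 27, 25]
Insert 25: shifted 1 elements -> [-4, -3, 22, 25, 27]


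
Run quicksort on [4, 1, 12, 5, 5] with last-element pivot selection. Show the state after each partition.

Partition 1: pivot=5 at index 3 -> [4, 1, 5, 5, 12]
Partition 2: pivot=5 at index 2 -> [4, 1, 5, 5, 12]
Partition 3: pivot=1 at index 0 -> [1, 4, 5, 5, 12]


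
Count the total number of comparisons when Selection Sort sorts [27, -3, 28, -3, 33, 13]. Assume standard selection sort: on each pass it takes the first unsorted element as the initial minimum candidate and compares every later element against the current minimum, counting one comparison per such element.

Pass 1: scan indices 1..5 for the minimum = 5 comparison(s); min is -3, place at index 0 -> [-3, 27, 28, -3, 33, 13]
Pass 2: scan indices 2..5 for the minimum = 4 comparison(s); min is -3, place at index 1 -> [-3, -3, 28, 27, 33, 13]
Pass 3: scan indices 3..5 for the minimum = 3 comparison(s); min is 13, place at index 2 -> [-3, -3, 13, 27, 33, 28]
Pass 4: scan indices 4..5 for the minimum = 2 comparison(s); min is 27, place at index 3 -> [-3, -3, 13, 27, 33, 28]
Pass 5: scan indices 5..5 for the minimum = 1 comparison(s); min is 28, place at index 4 -> [-3, -3, 13, 27, 28, 33]
Selection sort always scans the whole unsorted suffix, so the count is (n-1) + (n-2) + ... + 1 = n(n-1)/2 = 6*5/2 = 15 regardless of the input order.
Total comparisons: 5 + 4 + 3 + 2 + 1 = 15


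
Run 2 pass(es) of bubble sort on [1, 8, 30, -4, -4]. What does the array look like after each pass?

After pass 1: [1, 8, -4, -4, 30] (2 swaps)
After pass 2: [1, -4, -4, 8, 30] (2 swaps)
Total swaps: 4


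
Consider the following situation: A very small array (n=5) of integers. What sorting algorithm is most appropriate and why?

Best choice: Insertion sort
Reason: For tiny inputs the O(n^2) overhead is negligible and insertion sort has minimal constant factors


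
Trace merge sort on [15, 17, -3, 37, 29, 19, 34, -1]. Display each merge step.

Divide and conquer:
  Merge [15] + [17] -> [15, 17]
  Merge [-3] + [37] -> [-3, 37]
  Merge [15, 17] + [-3, 37] -> [-3, 15, 17, 37]
  Merge [29] + [19] -> [19, 29]
  Merge [34] + [-1] -> [-1, 34]
  Merge [19, 29] + [-1, 34] -> [-1, 19, 29, 34]
  Merge [-3, 15, 17, 37] + [-1, 19, 29, 34] -> [-3, -1, 15, 17, 19, 29, 34, 37]


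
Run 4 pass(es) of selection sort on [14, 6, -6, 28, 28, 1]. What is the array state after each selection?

Pass 1: Select minimum -6 at index 2, swap -> [-6, 6, 14, 28, 28, 1]
Pass 2: Select minimum 1 at index 5, swap -> [-6, 1, 14, 28, 28, 6]
Pass 3: Select minimum 6 at index 5, swap -> [-6, 1, 6, 28, 28, 14]
Pass 4: Select minimum 14 at index 5, swap -> [-6, 1, 6, 14, 28, 28]


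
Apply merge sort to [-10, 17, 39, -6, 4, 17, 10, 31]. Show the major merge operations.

Divide and conquer:
  Merge [-10] + [17] -> [-10, 17]
  Merge [39] + [-6] -> [-6, 39]
  Merge [-10, 17] + [-6, 39] -> [-10, -6, 17, 39]
  Merge [4] + [17] -> [4, 17]
  Merge [10] + [31] -> [10, 31]
  Merge [4, 17] + [10, 31] -> [4, 10, 17, 31]
  Merge [-10, -6, 17, 39] + [4, 10, 17, 31] -> [-10, -6, 4, 10, 17, 17, 31, 39]


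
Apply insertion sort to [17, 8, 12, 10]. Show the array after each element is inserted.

First element 17 is already 'sorted'
Insert 8: shifted 1 elements -> [8, 17, 12, 10]
Insert 12: shifted 1 elements -> [8, 12, 17, 10]
Insert 10: shifted 2 elements -> [8, 10, 12, 17]


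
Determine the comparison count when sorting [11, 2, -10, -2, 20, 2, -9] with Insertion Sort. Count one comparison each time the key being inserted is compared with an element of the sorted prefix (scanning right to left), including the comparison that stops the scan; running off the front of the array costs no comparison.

Insert 2: 11 > 2 (shift), reached front = 1 comparison(s) -> [2, 11, -10, -2, 20, 2, -9]
Insert -10: 11 > -10 (shift), 2 > -10 (shift), reached front = 2 comparison(s) -> [-10, 2, 11, -2, 20, 2, -9]
Insert -2: 11 > -2 (shift), 2 > -2 (shift), -10 <= -2 (stop) = 3 comparison(s) -> [-10, -2, 2, 11, 20, 2, -9]
Insert 20: 11 <= 20 (stop) = 1 comparison(s) -> [-10, -2, 2, 11, 20, 2, -9]
Insert 2: 20 > 2 (shift), 11 > 2 (shift), 2 <= 2 (stop) = 3 comparison(s) -> [-10, -2, 2, 2, 11, 20, -9]
Insert -9: 20 > -9 (shift), 11 > -9 (shift), 2 > -9 (shift), 2 > -9 (shift), -2 > -9 (shift), -10 <= -9 (stop) = 6 comparison(s) -> [-10, -9, -2, 2, 2, 11, 20]
Total comparisons: 1 + 2 + 3 + 1 + 3 + 6 = 16


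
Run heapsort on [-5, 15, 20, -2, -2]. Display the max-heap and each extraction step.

Build heap: [20, 15, -5, -2, -2]
Extract 20: [15, -2, -5, -2, 20]
Extract 15: [-2, -2, -5, 15, 20]
Extract -2: [-2, -5, -2, 15, 20]
Extract -2: [-5, -2, -2, 15, 20]


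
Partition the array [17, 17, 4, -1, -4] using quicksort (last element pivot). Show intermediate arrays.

Partition 1: pivot=-4 at index 0 -> [-4, 17, 4, -1, 17]
Partition 2: pivot=17 at index 4 -> [-4, 17, 4, -1, 17]
Partition 3: pivot=-1 at index 1 -> [-4, -1, 4, 17, 17]
Partition 4: pivot=17 at index 3 -> [-4, -1, 4, 17, 17]


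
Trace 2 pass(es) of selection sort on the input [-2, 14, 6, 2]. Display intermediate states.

Pass 1: Select minimum -2 at index 0, swap -> [-2, 14, 6, 2]
Pass 2: Select minimum 2 at index 3, swap -> [-2, 2, 6, 14]


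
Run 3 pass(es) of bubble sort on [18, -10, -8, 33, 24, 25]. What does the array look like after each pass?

After pass 1: [-10, -8, 18, 24, 25, 33] (4 swaps)
After pass 2: [-10, -8, 18, 24, 25, 33] (0 swaps)
After pass 3: [-10, -8, 18, 24, 25, 33] (0 swaps)
Total swaps: 4


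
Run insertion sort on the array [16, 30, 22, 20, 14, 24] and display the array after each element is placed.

First element 16 is already 'sorted'
Insert 30: shifted 0 elements -> [16, 30, 22, 20, 14, 24]
Insert 22: shifted 1 elements -> [16, 22, 30, 20, 14, 24]
Insert 20: shifted 2 elements -> [16, 20, 22, 30, 14, 24]
Insert 14: shifted 4 elements -> [14, 16, 20, 22, 30, 24]
Insert 24: shifted 1 elements -> [14, 16, 20, 22, 24, 30]


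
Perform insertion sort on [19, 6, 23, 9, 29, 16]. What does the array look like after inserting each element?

First element 19 is already 'sorted'
Insert 6: shifted 1 elements -> [6, 19, 23, 9, 29, 16]
Insert 23: shifted 0 elements -> [6, 19, 23, 9, 29, 16]
Insert 9: shifted 2 elements -> [6, 9, 19, 23, 29, 16]
Insert 29: shifted 0 elements -> [6, 9, 19, 23, 29, 16]
Insert 16: shifted 3 elements -> [6, 9, 16, 19, 23, 29]


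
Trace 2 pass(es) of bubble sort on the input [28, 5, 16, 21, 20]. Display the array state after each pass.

After pass 1: [5, 16, 21, 20, 28] (4 swaps)
After pass 2: [5, 16, 20, 21, 28] (1 swaps)
Total swaps: 5


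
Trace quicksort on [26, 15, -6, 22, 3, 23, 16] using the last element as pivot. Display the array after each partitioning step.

Partition 1: pivot=16 at index 3 -> [15, -6, 3, 16, 26, 23, 22]
Partition 2: pivot=3 at index 1 -> [-6, 3, 15, 16, 26, 23, 22]
Partition 3: pivot=22 at index 4 -> [-6, 3, 15, 16, 22, 23, 26]
Partition 4: pivot=26 at index 6 -> [-6, 3, 15, 16, 22, 23, 26]


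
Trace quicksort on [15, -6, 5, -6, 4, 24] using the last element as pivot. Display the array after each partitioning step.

Partition 1: pivot=24 at index 5 -> [15, -6, 5, -6, 4, 24]
Partition 2: pivot=4 at index 2 -> [-6, -6, 4, 15, 5, 24]
Partition 3: pivot=-6 at index 1 -> [-6, -6, 4, 15, 5, 24]
Partition 4: pivot=5 at index 3 -> [-6, -6, 4, 5, 15, 24]


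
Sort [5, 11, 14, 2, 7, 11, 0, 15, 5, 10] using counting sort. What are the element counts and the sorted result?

Count array: [1, 0, 1, 0, 0, 2, 0, 1, 0, 0, 1, 2, 0, 0, 1, 1]
(count[i] = number of elements equal to i)
Cumulative count: [1, 1, 2, 2, 2, 4, 4, 5, 5, 5, 6, 8, 8, 8, 9, 10]
Sorted: [0, 2, 5, 5, 7, 10, 11, 11, 14, 15]


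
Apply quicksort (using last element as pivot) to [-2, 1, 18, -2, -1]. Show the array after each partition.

Partition 1: pivot=-1 at index 2 -> [-2, -2, -1, 1, 18]
Partition 2: pivot=-2 at index 1 -> [-2, -2, -1, 1, 18]
Partition 3: pivot=18 at index 4 -> [-2, -2, -1, 1, 18]


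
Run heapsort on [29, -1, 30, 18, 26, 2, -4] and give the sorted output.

Build heap: [30, 26, 29, 18, -1, 2, -4]
Extract 30: [29, 26, 2, 18, -1, -4, 30]
Extract 29: [26, 18, 2, -4, -1, 29, 30]
Extract 26: [18, -1, 2, -4, 26, 29, 30]
Extract 18: [2, -1, -4, 18, 26, 29, 30]
Extract 2: [-1, -4, 2, 18, 26, 29, 30]
Extract -1: [-4, -1, 2, 18, 26, 29, 30]


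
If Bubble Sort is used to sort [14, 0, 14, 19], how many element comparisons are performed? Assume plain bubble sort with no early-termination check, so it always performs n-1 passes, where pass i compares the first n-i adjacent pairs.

Pass 1: compare adjacent pairs (0,1)..(2,3) = 3 comparison(s), 1 swap(s) -> [0, 14, 14, 19]
Pass 2: compare adjacent pairs (0,1)..(1,2) = 2 comparison(s), 0 swap(s) -> [0, 14, 14, 19]
Pass 3: compare adjacent pairs (0,1)..(0,1) = 1 comparison(s), 0 swap(s) -> [0, 14, 14, 19]
Total comparisons: 3 + 2 + 1 = 6


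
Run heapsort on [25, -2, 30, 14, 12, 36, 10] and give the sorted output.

Build heap: [36, 14, 30, -2, 12, 25, 10]
Extract 36: [30, 14, 25, -2, 12, 10, 36]
Extract 30: [25, 14, 10, -2, 12, 30, 36]
Extract 25: [14, 12, 10, -2, 25, 30, 36]
Extract 14: [12, -2, 10, 14, 25, 30, 36]
Extract 12: [10, -2, 12, 14, 25, 30, 36]
Extract 10: [-2, 10, 12, 14, 25, 30, 36]


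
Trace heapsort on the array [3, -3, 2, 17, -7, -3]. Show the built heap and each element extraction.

Build heap: [17, 3, 2, -3, -7, -3]
Extract 17: [3, -3, 2, -3, -7, 17]
Extract 3: [2, -3, -7, -3, 3, 17]
Extract 2: [-3, -3, -7, 2, 3, 17]
Extract -3: [-3, -7, -3, 2, 3, 17]
Extract -3: [-7, -3, -3, 2, 3, 17]


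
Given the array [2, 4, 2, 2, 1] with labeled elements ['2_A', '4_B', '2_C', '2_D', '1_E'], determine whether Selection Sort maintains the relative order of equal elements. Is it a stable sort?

Trace Selection Sort on the labeled array (the key is the number; the letter only tracks identity):
  Pass 1: minimum of unsorted part is 1_E at index 4; swap it with 2_A at index 0 -> [1_E, 4_B, 2_C, 2_D, 2_A]
  Pass 2: minimum of unsorted part is 2_C at index 2; swap it with 4_B at index 1 -> [1_E, 2_C, 4_B, 2_D, 2_A]
  Pass 3: minimum of unsorted part is 2_D at index 3; swap it with 4_B at index 2 -> [1_E, 2_C, 2_D, 4_B, 2_A]
  Pass 4: minimum of unsorted part is 2_A at index 4; swap it with 4_B at index 3 -> [1_E, 2_C, 2_D, 2_A, 4_B]
Final order: [1_E, 2_C, 2_D, 2_A, 4_B]
Equal keys:
  value 2: originally 2_A, 2_C, 2_D; after sorting 2_C, 2_D, 2_A -> order changed
Equal keys were reordered, so Selection Sort is not stable: the long-range swap that moves the minimum into place can carry an element past an equal key. (One such input is enough; an unstable sort may happen to preserve order on other inputs, but it gives no guarantee.)
Answer: Not stable


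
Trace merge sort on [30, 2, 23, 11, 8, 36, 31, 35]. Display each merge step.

Divide and conquer:
  Merge [30] + [2] -> [2, 30]
  Merge [23] + [11] -> [11, 23]
  Merge [2, 30] + [11, 23] -> [2, 11, 23, 30]
  Merge [8] + [36] -> [8, 36]
  Merge [31] + [35] -> [31, 35]
  Merge [8, 36] + [31, 35] -> [8, 31, 35, 36]
  Merge [2, 11, 23, 30] + [8, 31, 35, 36] -> [2, 8, 11, 23, 30, 31, 35, 36]


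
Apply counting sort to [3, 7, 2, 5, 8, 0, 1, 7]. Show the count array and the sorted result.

Count array: [1, 1, 1, 1, 0, 1, 0, 2, 1]
(count[i] = number of elements equal to i)
Cumulative count: [1, 2, 3, 4, 4, 5, 5, 7, 8]
Sorted: [0, 1, 2, 3, 5, 7, 7, 8]


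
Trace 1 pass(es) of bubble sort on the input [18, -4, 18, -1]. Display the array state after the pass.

After pass 1: [-4, 18, -1, 18] (2 swaps)
Total swaps: 2


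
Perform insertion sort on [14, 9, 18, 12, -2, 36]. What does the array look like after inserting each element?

First element 14 is already 'sorted'
Insert 9: shifted 1 elements -> [9, 14, 18, 12, -2, 36]
Insert 18: shifted 0 elements -> [9, 14, 18, 12, -2, 36]
Insert 12: shifted 2 elements -> [9, 12, 14, 18, -2, 36]
Insert -2: shifted 4 elements -> [-2, 9, 12, 14, 18, 36]
Insert 36: shifted 0 elements -> [-2, 9, 12, 14, 18, 36]


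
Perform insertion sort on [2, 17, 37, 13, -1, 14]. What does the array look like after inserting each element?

First element 2 is already 'sorted'
Insert 17: shifted 0 elements -> [2, 17, 37, 13, -1, 14]
Insert 37: shifted 0 elements -> [2, 17, 37, 13, -1, 14]
Insert 13: shifted 2 elements -> [2, 13, 17, 37, -1, 14]
Insert -1: shifted 4 elements -> [-1, 2, 13, 17, 37, 14]
Insert 14: shifted 2 elements -> [-1, 2, 13, 14, 17, 37]


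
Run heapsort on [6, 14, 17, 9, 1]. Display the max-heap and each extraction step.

Build heap: [17, 14, 6, 9, 1]
Extract 17: [14, 9, 6, 1, 17]
Extract 14: [9, 1, 6, 14, 17]
Extract 9: [6, 1, 9, 14, 17]
Extract 6: [1, 6, 9, 14, 17]


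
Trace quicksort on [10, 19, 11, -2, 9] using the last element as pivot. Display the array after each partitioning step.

Partition 1: pivot=9 at index 1 -> [-2, 9, 11, 10, 19]
Partition 2: pivot=19 at index 4 -> [-2, 9, 11, 10, 19]
Partition 3: pivot=10 at index 2 -> [-2, 9, 10, 11, 19]


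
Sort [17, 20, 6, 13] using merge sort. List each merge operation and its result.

Divide and conquer:
  Merge [17] + [20] -> [17, 20]
  Merge [6] + [13] -> [6, 13]
  Merge [17, 20] + [6, 13] -> [6, 13, 17, 20]


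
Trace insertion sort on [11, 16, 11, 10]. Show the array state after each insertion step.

First element 11 is already 'sorted'
Insert 16: shifted 0 elements -> [11, 16, 11, 10]
Insert 11: shifted 1 elements -> [11, 11, 16, 10]
Insert 10: shifted 3 elements -> [10, 11, 11, 16]


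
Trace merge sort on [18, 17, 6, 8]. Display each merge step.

Divide and conquer:
  Merge [18] + [17] -> [17, 18]
  Merge [6] + [8] -> [6, 8]
  Merge [17, 18] + [6, 8] -> [6, 8, 17, 18]


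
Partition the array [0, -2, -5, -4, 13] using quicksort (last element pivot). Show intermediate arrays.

Partition 1: pivot=13 at index 4 -> [0, -2, -5, -4, 13]
Partition 2: pivot=-4 at index 1 -> [-5, -4, 0, -2, 13]
Partition 3: pivot=-2 at index 2 -> [-5, -4, -2, 0, 13]


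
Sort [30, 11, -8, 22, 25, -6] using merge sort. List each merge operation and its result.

Divide and conquer:
  Merge [11] + [-8] -> [-8, 11]
  Merge [30] + [-8, 11] -> [-8, 11, 30]
  Merge [25] + [-6] -> [-6, 25]
  Merge [22] + [-6, 25] -> [-6, 22, 25]
  Merge [-8, 11, 30] + [-6, 22, 25] -> [-8, -6, 11, 22, 25, 30]


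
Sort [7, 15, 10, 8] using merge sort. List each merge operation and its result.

Divide and conquer:
  Merge [7] + [15] -> [7, 15]
  Merge [10] + [8] -> [8, 10]
  Merge [7, 15] + [8, 10] -> [7, 8, 10, 15]


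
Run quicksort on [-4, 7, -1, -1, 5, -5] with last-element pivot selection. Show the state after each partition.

Partition 1: pivot=-5 at index 0 -> [-5, 7, -1, -1, 5, -4]
Partition 2: pivot=-4 at index 1 -> [-5, -4, -1, -1, 5, 7]
Partition 3: pivot=7 at index 5 -> [-5, -4, -1, -1, 5, 7]
Partition 4: pivot=5 at index 4 -> [-5, -4, -1, -1, 5, 7]
Partition 5: pivot=-1 at index 3 -> [-5, -4, -1, -1, 5, 7]


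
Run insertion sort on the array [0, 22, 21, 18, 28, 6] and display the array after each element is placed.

First element 0 is already 'sorted'
Insert 22: shifted 0 elements -> [0, 22, 21, 18, 28, 6]
Insert 21: shifted 1 elements -> [0, 21, 22, 18, 28, 6]
Insert 18: shifted 2 elements -> [0, 18, 21, 22, 28, 6]
Insert 28: shifted 0 elements -> [0, 18, 21, 22, 28, 6]
Insert 6: shifted 4 elements -> [0, 6, 18, 21, 22, 28]


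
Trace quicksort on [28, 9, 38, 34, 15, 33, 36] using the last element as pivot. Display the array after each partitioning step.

Partition 1: pivot=36 at index 5 -> [28, 9, 34, 15, 33, 36, 38]
Partition 2: pivot=33 at index 3 -> [28, 9, 15, 33, 34, 36, 38]
Partition 3: pivot=15 at index 1 -> [9, 15, 28, 33, 34, 36, 38]


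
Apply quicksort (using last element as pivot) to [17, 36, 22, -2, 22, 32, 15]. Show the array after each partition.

Partition 1: pivot=15 at index 1 -> [-2, 15, 22, 17, 22, 32, 36]
Partition 2: pivot=36 at index 6 -> [-2, 15, 22, 17, 22, 32, 36]
Partition 3: pivot=32 at index 5 -> [-2, 15, 22, 17, 22, 32, 36]
Partition 4: pivot=22 at index 4 -> [-2, 15, 22, 17, 22, 32, 36]
Partition 5: pivot=17 at index 2 -> [-2, 15, 17, 22, 22, 32, 36]


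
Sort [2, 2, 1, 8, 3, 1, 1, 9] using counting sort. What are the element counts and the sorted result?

Count array: [0, 3, 2, 1, 0, 0, 0, 0, 1, 1]
(count[i] = number of elements equal to i)
Cumulative count: [0, 3, 5, 6, 6, 6, 6, 6, 7, 8]
Sorted: [1, 1, 1, 2, 2, 3, 8, 9]


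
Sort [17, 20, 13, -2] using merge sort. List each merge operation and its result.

Divide and conquer:
  Merge [17] + [20] -> [17, 20]
  Merge [13] + [-2] -> [-2, 13]
  Merge [17, 20] + [-2, 13] -> [-2, 13, 17, 20]


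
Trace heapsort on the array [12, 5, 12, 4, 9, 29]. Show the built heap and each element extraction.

Build heap: [29, 9, 12, 4, 5, 12]
Extract 29: [12, 9, 12, 4, 5, 29]
Extract 12: [12, 9, 5, 4, 12, 29]
Extract 12: [9, 4, 5, 12, 12, 29]
Extract 9: [5, 4, 9, 12, 12, 29]
Extract 5: [4, 5, 9, 12, 12, 29]


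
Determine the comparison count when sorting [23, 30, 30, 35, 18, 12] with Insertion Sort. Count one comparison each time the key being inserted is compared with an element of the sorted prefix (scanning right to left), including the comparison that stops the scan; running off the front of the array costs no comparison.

Insert 30: 23 <= 30 (stop) = 1 comparison(s) -> [23, 30, 30, 35, 18, 12]
Insert 30: 30 <= 30 (stop) = 1 comparison(s) -> [23, 30, 30, 35, 18, 12]
Insert 35: 30 <= 35 (stop) = 1 comparison(s) -> [23, 30, 30, 35, 18, 12]
Insert 18: 35 > 18 (shift), 30 > 18 (shift), 30 > 18 (shift), 23 > 18 (shift), reached front = 4 comparison(s) -> [18, 23, 30, 30, 35, 12]
Insert 12: 35 > 12 (shift), 30 > 12 (shift), 30 > 12 (shift), 23 > 12 (shift), 18 > 12 (shift), reached front = 5 comparison(s) -> [12, 18, 23, 30, 30, 35]
Total comparisons: 1 + 1 + 1 + 4 + 5 = 12


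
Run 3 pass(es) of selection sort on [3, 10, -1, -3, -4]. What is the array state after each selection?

Pass 1: Select minimum -4 at index 4, swap -> [-4, 10, -1, -3, 3]
Pass 2: Select minimum -3 at index 3, swap -> [-4, -3, -1, 10, 3]
Pass 3: Select minimum -1 at index 2, swap -> [-4, -3, -1, 10, 3]


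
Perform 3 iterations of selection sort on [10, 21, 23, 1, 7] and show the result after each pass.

Pass 1: Select minimum 1 at index 3, swap -> [1, 21, 23, 10, 7]
Pass 2: Select minimum 7 at index 4, swap -> [1, 7, 23, 10, 21]
Pass 3: Select minimum 10 at index 3, swap -> [1, 7, 10, 23, 21]


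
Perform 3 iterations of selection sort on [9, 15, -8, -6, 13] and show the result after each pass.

Pass 1: Select minimum -8 at index 2, swap -> [-8, 15, 9, -6, 13]
Pass 2: Select minimum -6 at index 3, swap -> [-8, -6, 9, 15, 13]
Pass 3: Select minimum 9 at index 2, swap -> [-8, -6, 9, 15, 13]


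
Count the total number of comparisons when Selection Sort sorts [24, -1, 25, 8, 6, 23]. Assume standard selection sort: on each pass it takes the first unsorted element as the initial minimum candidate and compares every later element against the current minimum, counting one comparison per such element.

Pass 1: scan indices 1..5 for the minimum = 5 comparison(s); min is -1, place at index 0 -> [-1, 24, 25, 8, 6, 23]
Pass 2: scan indices 2..5 for the minimum = 4 comparison(s); min is 6, place at index 1 -> [-1, 6, 25, 8, 24, 23]
Pass 3: scan indices 3..5 for the minimum = 3 comparison(s); min is 8, place at index 2 -> [-1, 6, 8, 25, 24, 23]
Pass 4: scan indices 4..5 for the minimum = 2 comparison(s); min is 23, place at index 3 -> [-1, 6, 8, 23, 24, 25]
Pass 5: scan indices 5..5 for the minimum = 1 comparison(s); min is 24, place at index 4 -> [-1, 6, 8, 23, 24, 25]
Selection sort always scans the whole unsorted suffix, so the count is (n-1) + (n-2) + ... + 1 = n(n-1)/2 = 6*5/2 = 15 regardless of the input order.
Total comparisons: 5 + 4 + 3 + 2 + 1 = 15


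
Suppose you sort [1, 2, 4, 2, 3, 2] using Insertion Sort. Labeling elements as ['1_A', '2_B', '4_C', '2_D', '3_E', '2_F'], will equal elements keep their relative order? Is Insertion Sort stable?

Trace Insertion Sort on the labeled array (the key is the number; the letter only tracks identity):
  Insert 2_B at index 1: [1_A, 2_B, 4_C, 2_D, 3_E, 2_F]
  Insert 4_C at index 2: [1_A, 2_B, 4_C, 2_D, 3_E, 2_F]
  Insert 2_D at index 2: [1_A, 2_B, 2_D, 4_C, 3_E, 2_F]
  Insert 3_E at index 3: [1_A, 2_B, 2_D, 3_E, 4_C, 2_F]
  Insert 2_F at index 3: [1_A, 2_B, 2_D, 2_F, 3_E, 4_C]
Final order: [1_A, 2_B, 2_D, 2_F, 3_E, 4_C]
Equal keys:
  value 2: originally 2_B, 2_D, 2_F; after sorting 2_B, 2_D, 2_F -> order preserved
All equal keys kept their original relative order. Insertion Sort is stable: elements are shifted only while they are strictly greater than the key, so a key is inserted after any equal elements already placed.
Answer: Stable


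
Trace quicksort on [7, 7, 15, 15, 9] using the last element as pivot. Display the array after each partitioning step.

Partition 1: pivot=9 at index 2 -> [7, 7, 9, 15, 15]
Partition 2: pivot=7 at index 1 -> [7, 7, 9, 15, 15]
Partition 3: pivot=15 at index 4 -> [7, 7, 9, 15, 15]


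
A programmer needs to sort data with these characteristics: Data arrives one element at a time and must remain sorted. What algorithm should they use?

Best choice: Insertion sort
Reason: Insertion sort naturally handles online/streaming input by inserting each new element into sorted position


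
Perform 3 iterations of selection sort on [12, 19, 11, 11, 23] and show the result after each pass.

Pass 1: Select minimum 11 at index 2, swap -> [11, 19, 12, 11, 23]
Pass 2: Select minimum 11 at index 3, swap -> [11, 11, 12, 19, 23]
Pass 3: Select minimum 12 at index 2, swap -> [11, 11, 12, 19, 23]


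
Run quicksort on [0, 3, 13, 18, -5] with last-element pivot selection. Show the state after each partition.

Partition 1: pivot=-5 at index 0 -> [-5, 3, 13, 18, 0]
Partition 2: pivot=0 at index 1 -> [-5, 0, 13, 18, 3]
Partition 3: pivot=3 at index 2 -> [-5, 0, 3, 18, 13]
Partition 4: pivot=13 at index 3 -> [-5, 0, 3, 13, 18]


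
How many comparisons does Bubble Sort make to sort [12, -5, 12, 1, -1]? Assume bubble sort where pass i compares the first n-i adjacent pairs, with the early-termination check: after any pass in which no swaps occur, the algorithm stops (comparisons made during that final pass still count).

Pass 1: compare adjacent pairs (0,1)..(3,4) = 4 comparison(s), 3 swap(s) -> [-5, 12, 1, -1, 12]
Pass 2: compare adjacent pairs (0,1)..(2,3) = 3 comparison(s), 2 swap(s) -> [-5, 1, -1, 12, 12]
Pass 3: compare adjacent pairs (0,1)..(1,2) = 2 comparison(s), 1 swap(s) -> [-5, -1, 1, 12, 12]
Pass 4: compare adjacent pairs (0,1)..(0,1) = 1 comparison(s), 0 swap(s) -> [-5, -1, 1, 12, 12]
No swaps in this pass, so bubble sort stops here.
Total comparisons: 4 + 3 + 2 + 1 = 10


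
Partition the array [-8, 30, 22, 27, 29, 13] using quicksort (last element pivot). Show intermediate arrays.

Partition 1: pivot=13 at index 1 -> [-8, 13, 22, 27, 29, 30]
Partition 2: pivot=30 at index 5 -> [-8, 13, 22, 27, 29, 30]
Partition 3: pivot=29 at index 4 -> [-8, 13, 22, 27, 29, 30]
Partition 4: pivot=27 at index 3 -> [-8, 13, 22, 27, 29, 30]


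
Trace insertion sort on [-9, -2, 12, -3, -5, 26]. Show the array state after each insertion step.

First element -9 is already 'sorted'
Insert -2: shifted 0 elements -> [-9, -2, 12, -3, -5, 26]
Insert 12: shifted 0 elements -> [-9, -2, 12, -3, -5, 26]
Insert -3: shifted 2 elements -> [-9, -3, -2, 12, -5, 26]
Insert -5: shifted 3 elements -> [-9, -5, -3, -2, 12, 26]
Insert 26: shifted 0 elements -> [-9, -5, -3, -2, 12, 26]
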